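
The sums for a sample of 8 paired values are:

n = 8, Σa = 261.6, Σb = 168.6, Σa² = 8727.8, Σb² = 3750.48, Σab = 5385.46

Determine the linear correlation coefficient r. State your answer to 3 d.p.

-0.691

r = (nΣab − ΣaΣb) / √[(nΣa² − (Σa)²)(nΣb² − (Σb)²)]
Numerator: 8×5385.46 − 261.6×168.6 = -1022.08
Denominator: √[(69822.4 − 68434.56)(30003.84 − 28425.96)] = √[1387.84 × 1577.88] = 1479.8125
r = -1022.08 / 1479.8125 ≈ -0.691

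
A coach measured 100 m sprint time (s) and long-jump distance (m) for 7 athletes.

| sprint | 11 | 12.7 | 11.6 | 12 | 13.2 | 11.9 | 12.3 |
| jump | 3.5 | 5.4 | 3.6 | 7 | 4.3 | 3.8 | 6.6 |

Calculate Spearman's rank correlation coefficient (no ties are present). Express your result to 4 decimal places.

Rank sprint: 1, 6, 2, 4, 7, 3, 5
Rank jump: 1, 5, 2, 7, 4, 3, 6
d = rank(sprint) − rank(jump): 0, 1, 0, -3, 3, 0, -1; Σd² = 20
ρ = 1 − 6Σd² / [n(n²−1)] = 1 − 6×20 / (7×48) = 1 − 120/336 ≈ 0.6429

0.6429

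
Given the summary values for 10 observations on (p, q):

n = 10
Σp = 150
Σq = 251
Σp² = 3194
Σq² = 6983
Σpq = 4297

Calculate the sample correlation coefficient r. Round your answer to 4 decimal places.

r = (nΣpq − ΣpΣq) / √[(nΣp² − (Σp)²)(nΣq² − (Σq)²)]
Numerator: 10×4297 − 150×251 = 5320
Denominator: √[(31940 − 22500)(69830 − 63001)] = √[9440 × 6829] = 8029.0572
r = 5320 / 8029.0572 ≈ 0.6626

0.6626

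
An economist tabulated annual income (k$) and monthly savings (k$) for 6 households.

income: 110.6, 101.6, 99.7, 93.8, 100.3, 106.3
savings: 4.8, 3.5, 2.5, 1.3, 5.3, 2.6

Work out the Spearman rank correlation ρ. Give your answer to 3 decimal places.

0.600

Rank income: 6, 4, 2, 1, 3, 5
Rank savings: 5, 4, 2, 1, 6, 3
d = rank(income) − rank(savings): 1, 0, 0, 0, -3, 2; Σd² = 14
ρ = 1 − 6Σd² / [n(n²−1)] = 1 − 6×14 / (6×35) = 1 − 84/210 ≈ 0.600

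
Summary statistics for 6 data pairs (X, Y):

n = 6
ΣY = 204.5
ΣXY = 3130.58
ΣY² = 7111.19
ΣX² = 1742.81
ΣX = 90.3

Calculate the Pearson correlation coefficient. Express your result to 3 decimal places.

0.227

r = (nΣXY − ΣXΣY) / √[(nΣX² − (ΣX)²)(nΣY² − (ΣY)²)]
Numerator: 6×3130.58 − 90.3×204.5 = 317.13
Denominator: √[(10456.86 − 8154.09)(42667.14 − 41820.25)] = √[2302.77 × 846.89] = 1396.4931
r = 317.13 / 1396.4931 ≈ 0.227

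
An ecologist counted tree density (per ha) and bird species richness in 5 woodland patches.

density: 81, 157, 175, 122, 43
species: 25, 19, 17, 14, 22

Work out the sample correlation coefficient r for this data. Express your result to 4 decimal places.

-0.6213

n = 5, Σx = 578, Σy = 97, Σx² = 78568, Σy² = 1955, Σxy = 10637
nΣxy − ΣxΣy = 53185 − 56066 = -2881
nΣx² − (Σx)² = 392840 − 334084 = 58756; nΣy² − (Σy)² = 9775 − 9409 = 366
r = -2881 / √(58756 × 366) = -2881 / 4637.3156 ≈ -0.6213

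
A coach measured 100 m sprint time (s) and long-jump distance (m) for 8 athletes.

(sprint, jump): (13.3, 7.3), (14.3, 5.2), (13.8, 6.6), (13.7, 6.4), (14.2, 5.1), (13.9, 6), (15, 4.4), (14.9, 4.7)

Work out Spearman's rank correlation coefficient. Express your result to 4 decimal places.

-0.9524

Rank sprint: 1, 6, 3, 2, 5, 4, 8, 7
Rank jump: 8, 4, 7, 6, 3, 5, 1, 2
d = rank(sprint) − rank(jump): -7, 2, -4, -4, 2, -1, 7, 5; Σd² = 164
ρ = 1 − 6Σd² / [n(n²−1)] = 1 − 6×164 / (8×63) = 1 − 984/504 ≈ -0.9524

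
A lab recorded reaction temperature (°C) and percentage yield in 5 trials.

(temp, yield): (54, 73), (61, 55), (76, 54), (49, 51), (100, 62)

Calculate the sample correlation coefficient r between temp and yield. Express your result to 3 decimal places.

0.055

n = 5, Σx = 340, Σy = 295, Σx² = 24814, Σy² = 17715, Σxy = 20100
nΣxy − ΣxΣy = 100500 − 100300 = 200
nΣx² − (Σx)² = 124070 − 115600 = 8470; nΣy² − (Σy)² = 88575 − 87025 = 1550
r = 200 / √(8470 × 1550) = 200 / 3623.3272 ≈ 0.055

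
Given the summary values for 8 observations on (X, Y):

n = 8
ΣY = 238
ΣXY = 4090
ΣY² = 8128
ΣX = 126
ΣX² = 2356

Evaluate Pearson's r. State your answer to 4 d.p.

0.5474

r = (nΣXY − ΣXΣY) / √[(nΣX² − (ΣX)²)(nΣY² − (ΣY)²)]
Numerator: 8×4090 − 126×238 = 2732
Denominator: √[(18848 − 15876)(65024 − 56644)] = √[2972 × 8380] = 4990.5270
r = 2732 / 4990.5270 ≈ 0.5474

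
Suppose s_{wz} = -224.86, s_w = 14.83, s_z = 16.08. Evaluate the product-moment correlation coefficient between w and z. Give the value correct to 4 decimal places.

-0.9429

r = Cov(w,z) / (s_w · s_z) = -224.86 / (14.83 × 16.08)
  = -224.86 / 238.4664 ≈ -0.9429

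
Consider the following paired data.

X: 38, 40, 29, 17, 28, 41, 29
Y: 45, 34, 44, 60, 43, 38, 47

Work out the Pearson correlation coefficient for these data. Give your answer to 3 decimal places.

n = 7, ΣX = 222, ΣY = 311, ΣX² = 7480, ΣY² = 14219, ΣXY = 9491
nΣXY − ΣXΣY = 66437 − 69042 = -2605
nΣX² − (ΣX)² = 52360 − 49284 = 3076; nΣY² − (ΣY)² = 99533 − 96721 = 2812
r = -2605 / √(3076 × 2812) = -2605 / 2941.0393 ≈ -0.886

-0.886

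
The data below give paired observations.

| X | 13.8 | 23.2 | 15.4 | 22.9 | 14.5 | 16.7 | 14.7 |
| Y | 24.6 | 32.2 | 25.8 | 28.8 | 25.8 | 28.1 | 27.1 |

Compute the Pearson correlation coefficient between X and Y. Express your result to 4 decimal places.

n = 7, ΣX = 121.2, ΣY = 192.4, ΣX² = 2195.48, ΣY² = 5326.74, ΣXY = 3385.1
nΣXY − ΣXΣY = 23695.7 − 23318.88 = 376.82
nΣX² − (ΣX)² = 15368.36 − 14689.44 = 678.92; nΣY² − (ΣY)² = 37287.18 − 37017.76 = 269.42
r = 376.82 / √(678.92 × 269.42) = 376.82 / 427.6852 ≈ 0.8811

0.8811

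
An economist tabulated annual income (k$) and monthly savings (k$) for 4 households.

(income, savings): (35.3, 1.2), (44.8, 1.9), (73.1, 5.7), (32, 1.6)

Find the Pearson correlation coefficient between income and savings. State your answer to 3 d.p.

0.974

n = 4, Σx = 185.2, Σy = 10.4, Σx² = 9620.74, Σy² = 40.1, Σxy = 595.35
nΣxy − ΣxΣy = 2381.4 − 1926.08 = 455.32
nΣx² − (Σx)² = 38482.96 − 34299.04 = 4183.92; nΣy² − (Σy)² = 160.4 − 108.16 = 52.24
r = 455.32 / √(4183.92 × 52.24) = 455.32 / 467.5125 ≈ 0.974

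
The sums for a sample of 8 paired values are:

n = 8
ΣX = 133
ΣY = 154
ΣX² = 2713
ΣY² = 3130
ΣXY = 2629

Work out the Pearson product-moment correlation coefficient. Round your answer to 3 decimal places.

0.239

r = (nΣXY − ΣXΣY) / √[(nΣX² − (ΣX)²)(nΣY² − (ΣY)²)]
Numerator: 8×2629 − 133×154 = 550
Denominator: √[(21704 − 17689)(25040 − 23716)] = √[4015 × 1324] = 2305.6149
r = 550 / 2305.6149 ≈ 0.239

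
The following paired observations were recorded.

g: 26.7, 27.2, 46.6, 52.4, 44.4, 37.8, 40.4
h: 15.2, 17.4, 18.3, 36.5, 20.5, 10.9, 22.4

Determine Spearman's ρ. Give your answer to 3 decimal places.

Rank g: 1, 2, 6, 7, 5, 3, 4
Rank h: 2, 3, 4, 7, 5, 1, 6
d = rank(g) − rank(h): -1, -1, 2, 0, 0, 2, -2; Σd² = 14
ρ = 1 − 6Σd² / [n(n²−1)] = 1 − 6×14 / (7×48) = 1 − 84/336 ≈ 0.750

0.750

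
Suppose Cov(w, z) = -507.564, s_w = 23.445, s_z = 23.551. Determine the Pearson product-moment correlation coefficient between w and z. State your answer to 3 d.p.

r = Cov(w,z) / (s_w · s_z) = -507.564 / (23.445 × 23.551)
  = -507.564 / 552.1532 ≈ -0.919

-0.919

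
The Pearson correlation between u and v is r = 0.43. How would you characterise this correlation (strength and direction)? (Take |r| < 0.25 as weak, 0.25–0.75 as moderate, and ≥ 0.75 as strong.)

r = 0.43 > 0 so the relationship is positive.
|r| = 0.43, which falls in the moderate range.

moderate positive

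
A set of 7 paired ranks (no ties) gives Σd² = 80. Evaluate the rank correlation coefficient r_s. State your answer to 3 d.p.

ρ = 1 − 6Σd² / [n(n²−1)] = 1 − 6×80 / (7×48)
  = 1 − 480/336 = 1 − 1.4286 ≈ -0.429

-0.429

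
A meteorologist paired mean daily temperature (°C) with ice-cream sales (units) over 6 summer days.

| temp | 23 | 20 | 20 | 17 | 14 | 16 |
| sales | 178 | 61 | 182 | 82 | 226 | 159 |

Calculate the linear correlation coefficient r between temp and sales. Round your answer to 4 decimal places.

n = 6, Σx = 110, Σy = 888, Σx² = 2070, Σy² = 151610, Σxy = 16056
nΣxy − ΣxΣy = 96336 − 97680 = -1344
nΣx² − (Σx)² = 12420 − 12100 = 320; nΣy² − (Σy)² = 909660 − 788544 = 121116
r = -1344 / √(320 × 121116) = -1344 / 6225.5217 ≈ -0.2159

-0.2159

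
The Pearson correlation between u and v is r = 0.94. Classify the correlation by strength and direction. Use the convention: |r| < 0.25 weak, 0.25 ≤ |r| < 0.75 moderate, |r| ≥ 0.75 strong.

r = 0.94 > 0 so the relationship is positive.
|r| = 0.94, which falls in the strong range.

strong positive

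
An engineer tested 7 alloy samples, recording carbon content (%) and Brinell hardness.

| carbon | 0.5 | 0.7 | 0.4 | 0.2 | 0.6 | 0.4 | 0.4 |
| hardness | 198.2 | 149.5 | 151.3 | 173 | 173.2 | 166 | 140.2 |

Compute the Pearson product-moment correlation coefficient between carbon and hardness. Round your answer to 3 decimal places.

n = 7, Σx = 3.2, Σy = 1151.4, Σx² = 1.62, Σy² = 191664.46, Σxy = 525.27
nΣxy − ΣxΣy = 3676.89 − 3684.48 = -7.59
nΣx² − (Σx)² = 11.34 − 10.24 = 1.1; nΣy² − (Σy)² = 1341651.22 − 1325721.96 = 15929.26
r = -7.59 / √(1.1 × 15929.26) = -7.59 / 132.3714 ≈ -0.057

-0.057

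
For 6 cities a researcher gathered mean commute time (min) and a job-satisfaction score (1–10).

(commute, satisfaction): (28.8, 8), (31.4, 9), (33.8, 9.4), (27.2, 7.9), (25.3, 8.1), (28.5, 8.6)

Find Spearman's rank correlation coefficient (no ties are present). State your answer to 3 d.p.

Rank commute: 4, 5, 6, 2, 1, 3
Rank satisfaction: 2, 5, 6, 1, 3, 4
d = rank(commute) − rank(satisfaction): 2, 0, 0, 1, -2, -1; Σd² = 10
ρ = 1 − 6Σd² / [n(n²−1)] = 1 − 6×10 / (6×35) = 1 − 60/210 ≈ 0.714

0.714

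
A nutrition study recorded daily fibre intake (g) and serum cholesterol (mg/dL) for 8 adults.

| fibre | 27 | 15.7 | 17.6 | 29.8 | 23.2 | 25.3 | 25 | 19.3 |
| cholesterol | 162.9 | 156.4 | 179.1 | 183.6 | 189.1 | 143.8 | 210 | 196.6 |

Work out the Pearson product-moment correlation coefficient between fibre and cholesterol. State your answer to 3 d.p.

n = 8, Σx = 182.9, Σy = 1421.5, Σx² = 4349.11, Σy² = 255971.95, Σxy = 32546.86
nΣxy − ΣxΣy = 260374.88 − 259992.35 = 382.53
nΣx² − (Σx)² = 34792.88 − 33452.41 = 1340.47; nΣy² − (Σy)² = 2047775.6 − 2020662.25 = 27113.35
r = 382.53 / √(1340.47 × 27113.35) = 382.53 / 6028.6509 ≈ 0.063

0.063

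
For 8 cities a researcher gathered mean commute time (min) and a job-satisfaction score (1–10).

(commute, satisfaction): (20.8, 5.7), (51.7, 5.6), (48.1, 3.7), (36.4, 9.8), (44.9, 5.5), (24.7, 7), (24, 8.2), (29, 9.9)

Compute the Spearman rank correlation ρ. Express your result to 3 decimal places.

Rank commute: 1, 8, 7, 5, 6, 3, 2, 4
Rank satisfaction: 4, 3, 1, 7, 2, 5, 6, 8
d = rank(commute) − rank(satisfaction): -3, 5, 6, -2, 4, -2, -4, -4; Σd² = 126
ρ = 1 − 6Σd² / [n(n²−1)] = 1 − 6×126 / (8×63) = 1 − 756/504 ≈ -0.500

-0.500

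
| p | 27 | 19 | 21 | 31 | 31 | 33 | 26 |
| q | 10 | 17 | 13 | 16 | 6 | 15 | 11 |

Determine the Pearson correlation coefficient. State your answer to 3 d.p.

n = 7, Σp = 188, Σq = 88, Σp² = 5218, Σq² = 1196, Σpq = 2329
nΣpq − ΣpΣq = 16303 − 16544 = -241
nΣp² − (Σp)² = 36526 − 35344 = 1182; nΣq² − (Σq)² = 8372 − 7744 = 628
r = -241 / √(1182 × 628) = -241 / 861.5660 ≈ -0.280

-0.280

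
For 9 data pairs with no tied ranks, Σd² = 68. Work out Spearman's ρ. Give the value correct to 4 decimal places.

0.4333

ρ = 1 − 6Σd² / [n(n²−1)] = 1 − 6×68 / (9×80)
  = 1 − 408/720 = 1 − 0.56667 ≈ 0.4333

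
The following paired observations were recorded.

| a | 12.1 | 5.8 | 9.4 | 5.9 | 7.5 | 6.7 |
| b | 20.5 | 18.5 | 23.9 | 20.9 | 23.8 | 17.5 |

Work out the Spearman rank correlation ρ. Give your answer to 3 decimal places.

Rank a: 6, 1, 5, 2, 4, 3
Rank b: 3, 2, 6, 4, 5, 1
d = rank(a) − rank(b): 3, -1, -1, -2, -1, 2; Σd² = 20
ρ = 1 − 6Σd² / [n(n²−1)] = 1 − 6×20 / (6×35) = 1 − 120/210 ≈ 0.429

0.429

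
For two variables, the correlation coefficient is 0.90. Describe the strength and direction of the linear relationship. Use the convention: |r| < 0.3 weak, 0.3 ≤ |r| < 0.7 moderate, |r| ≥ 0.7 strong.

r = 0.90 > 0 so the relationship is positive.
|r| = 0.90, which falls in the strong range.

strong positive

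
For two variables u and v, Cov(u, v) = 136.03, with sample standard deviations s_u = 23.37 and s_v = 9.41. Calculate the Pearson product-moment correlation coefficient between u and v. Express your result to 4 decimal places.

0.6186

r = Cov(u,v) / (s_u · s_v) = 136.03 / (23.37 × 9.41)
  = 136.03 / 219.9117 ≈ 0.6186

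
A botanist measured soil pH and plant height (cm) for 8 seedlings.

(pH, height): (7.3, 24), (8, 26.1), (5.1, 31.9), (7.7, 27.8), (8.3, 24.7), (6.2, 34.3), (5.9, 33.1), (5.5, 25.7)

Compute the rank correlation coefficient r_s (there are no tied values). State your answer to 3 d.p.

Rank pH: 5, 7, 1, 6, 8, 4, 3, 2
Rank height: 1, 4, 6, 5, 2, 8, 7, 3
d = rank(pH) − rank(height): 4, 3, -5, 1, 6, -4, -4, -1; Σd² = 120
ρ = 1 − 6Σd² / [n(n²−1)] = 1 − 6×120 / (8×63) = 1 − 720/504 ≈ -0.429

-0.429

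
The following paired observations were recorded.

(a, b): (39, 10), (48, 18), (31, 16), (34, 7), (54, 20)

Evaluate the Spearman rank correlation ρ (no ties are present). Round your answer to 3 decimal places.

Rank a: 3, 4, 1, 2, 5
Rank b: 2, 4, 3, 1, 5
d = rank(a) − rank(b): 1, 0, -2, 1, 0; Σd² = 6
ρ = 1 − 6Σd² / [n(n²−1)] = 1 − 6×6 / (5×24) = 1 − 36/120 ≈ 0.700

0.700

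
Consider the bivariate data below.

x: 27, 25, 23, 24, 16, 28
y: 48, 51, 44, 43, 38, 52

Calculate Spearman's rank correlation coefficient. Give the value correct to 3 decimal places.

0.886

Rank x: 5, 4, 2, 3, 1, 6
Rank y: 4, 5, 3, 2, 1, 6
d = rank(x) − rank(y): 1, -1, -1, 1, 0, 0; Σd² = 4
ρ = 1 − 6Σd² / [n(n²−1)] = 1 − 6×4 / (6×35) = 1 − 24/210 ≈ 0.886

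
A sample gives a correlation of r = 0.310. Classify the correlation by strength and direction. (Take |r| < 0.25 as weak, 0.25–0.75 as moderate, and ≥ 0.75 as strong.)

r = 0.310 > 0 so the relationship is positive.
|r| = 0.310, which falls in the moderate range.

moderate positive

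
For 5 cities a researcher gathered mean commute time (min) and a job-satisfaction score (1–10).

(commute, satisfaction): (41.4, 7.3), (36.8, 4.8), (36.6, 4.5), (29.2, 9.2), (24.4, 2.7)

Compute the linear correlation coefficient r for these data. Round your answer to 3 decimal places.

0.263

n = 5, Σx = 168.4, Σy = 28.5, Σx² = 5855.76, Σy² = 188.51, Σxy = 978.08
nΣxy − ΣxΣy = 4890.4 − 4799.4 = 91
nΣx² − (Σx)² = 29278.8 − 28358.56 = 920.24; nΣy² − (Σy)² = 942.55 − 812.25 = 130.3
r = 91 / √(920.24 × 130.3) = 91 / 346.2763 ≈ 0.263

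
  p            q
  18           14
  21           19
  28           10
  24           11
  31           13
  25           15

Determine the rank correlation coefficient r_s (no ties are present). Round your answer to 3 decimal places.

Rank p: 1, 2, 5, 3, 6, 4
Rank q: 4, 6, 1, 2, 3, 5
d = rank(p) − rank(q): -3, -4, 4, 1, 3, -1; Σd² = 52
ρ = 1 − 6Σd² / [n(n²−1)] = 1 − 6×52 / (6×35) = 1 − 312/210 ≈ -0.486

-0.486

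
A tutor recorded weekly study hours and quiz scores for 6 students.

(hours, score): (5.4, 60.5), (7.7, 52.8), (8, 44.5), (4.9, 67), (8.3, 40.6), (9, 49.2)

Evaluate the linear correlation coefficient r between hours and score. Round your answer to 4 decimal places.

n = 6, Σx = 43.3, Σy = 314.6, Σx² = 326.35, Σy² = 16986.34, Σxy = 2197.34
nΣxy − ΣxΣy = 13184.04 − 13622.18 = -438.14
nΣx² − (Σx)² = 1958.1 − 1874.89 = 83.21; nΣy² − (Σy)² = 101918.04 − 98973.16 = 2944.88
r = -438.14 / √(83.21 × 2944.88) = -438.14 / 495.0187 ≈ -0.8851

-0.8851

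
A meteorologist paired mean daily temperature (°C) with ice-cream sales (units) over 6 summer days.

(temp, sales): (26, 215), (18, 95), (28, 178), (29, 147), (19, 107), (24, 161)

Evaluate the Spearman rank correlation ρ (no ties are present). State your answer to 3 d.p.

Rank temp: 4, 1, 5, 6, 2, 3
Rank sales: 6, 1, 5, 3, 2, 4
d = rank(temp) − rank(sales): -2, 0, 0, 3, 0, -1; Σd² = 14
ρ = 1 − 6Σd² / [n(n²−1)] = 1 − 6×14 / (6×35) = 1 − 84/210 ≈ 0.600

0.600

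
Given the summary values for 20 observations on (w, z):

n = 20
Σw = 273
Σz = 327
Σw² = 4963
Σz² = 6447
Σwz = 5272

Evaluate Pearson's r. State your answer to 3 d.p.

r = (nΣwz − ΣwΣz) / √[(nΣw² − (Σw)²)(nΣz² − (Σz)²)]
Numerator: 20×5272 − 273×327 = 16169
Denominator: √[(99260 − 74529)(128940 − 106929)] = √[24731 × 22011] = 23331.3960
r = 16169 / 23331.3960 ≈ 0.693

0.693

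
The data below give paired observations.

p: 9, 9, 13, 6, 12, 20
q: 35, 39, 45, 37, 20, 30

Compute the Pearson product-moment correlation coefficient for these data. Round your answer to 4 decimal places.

n = 6, Σp = 69, Σq = 206, Σp² = 911, Σq² = 7440, Σpq = 2313
nΣpq − ΣpΣq = 13878 − 14214 = -336
nΣp² − (Σp)² = 5466 − 4761 = 705; nΣq² − (Σq)² = 44640 − 42436 = 2204
r = -336 / √(705 × 2204) = -336 / 1246.5232 ≈ -0.2695

-0.2695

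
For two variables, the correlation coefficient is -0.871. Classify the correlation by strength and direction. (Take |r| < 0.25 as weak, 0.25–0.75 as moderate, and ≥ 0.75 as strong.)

r = -0.871 < 0 so the relationship is negative.
|r| = 0.871, which falls in the strong range.

strong negative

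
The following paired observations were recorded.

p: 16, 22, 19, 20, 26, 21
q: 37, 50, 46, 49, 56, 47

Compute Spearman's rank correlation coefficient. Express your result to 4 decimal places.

0.9429

Rank p: 1, 5, 2, 3, 6, 4
Rank q: 1, 5, 2, 4, 6, 3
d = rank(p) − rank(q): 0, 0, 0, -1, 0, 1; Σd² = 2
ρ = 1 − 6Σd² / [n(n²−1)] = 1 − 6×2 / (6×35) = 1 − 12/210 ≈ 0.9429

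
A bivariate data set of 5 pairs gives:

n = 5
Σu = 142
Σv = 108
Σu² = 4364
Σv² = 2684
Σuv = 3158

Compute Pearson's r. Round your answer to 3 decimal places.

0.266

r = (nΣuv − ΣuΣv) / √[(nΣu² − (Σu)²)(nΣv² − (Σv)²)]
Numerator: 5×3158 − 142×108 = 454
Denominator: √[(21820 − 20164)(13420 − 11664)] = √[1656 × 1756] = 1705.2671
r = 454 / 1705.2671 ≈ 0.266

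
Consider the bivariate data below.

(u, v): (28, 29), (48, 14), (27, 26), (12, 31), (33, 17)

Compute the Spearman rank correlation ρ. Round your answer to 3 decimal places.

Rank u: 3, 5, 2, 1, 4
Rank v: 4, 1, 3, 5, 2
d = rank(u) − rank(v): -1, 4, -1, -4, 2; Σd² = 38
ρ = 1 − 6Σd² / [n(n²−1)] = 1 − 6×38 / (5×24) = 1 − 228/120 ≈ -0.900

-0.900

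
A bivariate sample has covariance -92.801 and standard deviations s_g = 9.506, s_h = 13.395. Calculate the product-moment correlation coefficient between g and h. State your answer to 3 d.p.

-0.729

r = Cov(g,h) / (s_g · s_h) = -92.801 / (9.506 × 13.395)
  = -92.801 / 127.3329 ≈ -0.729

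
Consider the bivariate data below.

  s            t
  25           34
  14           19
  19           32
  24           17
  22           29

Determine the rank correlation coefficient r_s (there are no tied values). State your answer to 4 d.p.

0.3000

Rank s: 5, 1, 2, 4, 3
Rank t: 5, 2, 4, 1, 3
d = rank(s) − rank(t): 0, -1, -2, 3, 0; Σd² = 14
ρ = 1 − 6Σd² / [n(n²−1)] = 1 − 6×14 / (5×24) = 1 − 84/120 ≈ 0.3000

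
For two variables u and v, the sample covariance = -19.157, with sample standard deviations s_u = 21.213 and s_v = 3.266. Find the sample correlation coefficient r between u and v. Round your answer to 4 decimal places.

-0.2765

r = Cov(u,v) / (s_u · s_v) = -19.157 / (21.213 × 3.266)
  = -19.157 / 69.2817 ≈ -0.2765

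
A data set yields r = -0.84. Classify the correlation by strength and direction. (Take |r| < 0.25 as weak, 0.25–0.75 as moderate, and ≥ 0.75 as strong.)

r = -0.84 < 0 so the relationship is negative.
|r| = 0.84, which falls in the strong range.

strong negative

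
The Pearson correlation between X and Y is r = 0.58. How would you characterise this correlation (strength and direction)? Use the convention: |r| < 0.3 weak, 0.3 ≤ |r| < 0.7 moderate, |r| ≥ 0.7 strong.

moderate positive

r = 0.58 > 0 so the relationship is positive.
|r| = 0.58, which falls in the moderate range.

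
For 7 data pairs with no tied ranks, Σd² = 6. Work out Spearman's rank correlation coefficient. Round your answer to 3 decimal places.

ρ = 1 − 6Σd² / [n(n²−1)] = 1 − 6×6 / (7×48)
  = 1 − 36/336 = 1 − 0.1071 ≈ 0.893

0.893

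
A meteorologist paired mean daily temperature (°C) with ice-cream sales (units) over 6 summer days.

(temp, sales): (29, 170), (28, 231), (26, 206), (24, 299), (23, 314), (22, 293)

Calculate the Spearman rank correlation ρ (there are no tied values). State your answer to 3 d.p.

Rank temp: 6, 5, 4, 3, 2, 1
Rank sales: 1, 3, 2, 5, 6, 4
d = rank(temp) − rank(sales): 5, 2, 2, -2, -4, -3; Σd² = 62
ρ = 1 − 6Σd² / [n(n²−1)] = 1 − 6×62 / (6×35) = 1 − 372/210 ≈ -0.771

-0.771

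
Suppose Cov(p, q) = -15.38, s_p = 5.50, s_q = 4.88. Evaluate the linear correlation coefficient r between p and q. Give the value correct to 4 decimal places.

-0.5730

r = Cov(p,q) / (s_p · s_q) = -15.38 / (5.50 × 4.88)
  = -15.38 / 26.8400 ≈ -0.5730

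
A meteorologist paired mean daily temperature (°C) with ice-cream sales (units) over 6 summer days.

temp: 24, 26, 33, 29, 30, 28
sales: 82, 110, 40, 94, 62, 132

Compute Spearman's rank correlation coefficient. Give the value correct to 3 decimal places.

-0.600

Rank temp: 1, 2, 6, 4, 5, 3
Rank sales: 3, 5, 1, 4, 2, 6
d = rank(temp) − rank(sales): -2, -3, 5, 0, 3, -3; Σd² = 56
ρ = 1 − 6Σd² / [n(n²−1)] = 1 − 6×56 / (6×35) = 1 − 336/210 ≈ -0.600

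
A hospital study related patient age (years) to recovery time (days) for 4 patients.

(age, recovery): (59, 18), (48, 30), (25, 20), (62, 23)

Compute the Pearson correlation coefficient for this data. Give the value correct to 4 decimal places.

0.0548

n = 4, Σx = 194, Σy = 91, Σx² = 10254, Σy² = 2153, Σxy = 4428
nΣxy − ΣxΣy = 17712 − 17654 = 58
nΣx² − (Σx)² = 41016 − 37636 = 3380; nΣy² − (Σy)² = 8612 − 8281 = 331
r = 58 / √(3380 × 331) = 58 / 1057.7240 ≈ 0.0548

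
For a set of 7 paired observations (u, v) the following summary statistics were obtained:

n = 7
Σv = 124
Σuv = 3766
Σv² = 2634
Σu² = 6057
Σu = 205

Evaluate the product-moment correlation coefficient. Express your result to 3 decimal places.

r = (nΣuv − ΣuΣv) / √[(nΣu² − (Σu)²)(nΣv² − (Σv)²)]
Numerator: 7×3766 − 205×124 = 942
Denominator: √[(42399 − 42025)(18438 − 15376)] = √[374 × 3062] = 1070.1346
r = 942 / 1070.1346 ≈ 0.880

0.880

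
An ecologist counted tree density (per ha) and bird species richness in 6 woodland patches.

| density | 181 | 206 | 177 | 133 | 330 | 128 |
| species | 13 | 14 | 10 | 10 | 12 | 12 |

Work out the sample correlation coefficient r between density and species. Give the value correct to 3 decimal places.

n = 6, Σx = 1155, Σy = 71, Σx² = 249499, Σy² = 853, Σxy = 13833
nΣxy − ΣxΣy = 82998 − 82005 = 993
nΣx² − (Σx)² = 1496994 − 1334025 = 162969; nΣy² − (Σy)² = 5118 − 5041 = 77
r = 993 / √(162969 × 77) = 993 / 3542.4022 ≈ 0.280

0.280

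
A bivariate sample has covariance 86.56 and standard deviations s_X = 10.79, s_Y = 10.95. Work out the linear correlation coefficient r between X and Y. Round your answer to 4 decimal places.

0.7326

r = Cov(X,Y) / (s_X · s_Y) = 86.56 / (10.79 × 10.95)
  = 86.56 / 118.1505 ≈ 0.7326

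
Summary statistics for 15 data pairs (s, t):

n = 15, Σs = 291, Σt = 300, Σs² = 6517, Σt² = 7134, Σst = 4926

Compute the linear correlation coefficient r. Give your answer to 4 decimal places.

r = (nΣst − ΣsΣt) / √[(nΣs² − (Σs)²)(nΣt² − (Σt)²)]
Numerator: 15×4926 − 291×300 = -13410
Denominator: √[(97755 − 84681)(107010 − 90000)] = √[13074 × 17010] = 14912.7040
r = -13410 / 14912.7040 ≈ -0.8992

-0.8992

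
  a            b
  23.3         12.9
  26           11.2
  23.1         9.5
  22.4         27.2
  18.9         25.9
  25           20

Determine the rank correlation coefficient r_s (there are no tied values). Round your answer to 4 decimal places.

-0.5429

Rank a: 4, 6, 3, 2, 1, 5
Rank b: 3, 2, 1, 6, 5, 4
d = rank(a) − rank(b): 1, 4, 2, -4, -4, 1; Σd² = 54
ρ = 1 − 6Σd² / [n(n²−1)] = 1 − 6×54 / (6×35) = 1 − 324/210 ≈ -0.5429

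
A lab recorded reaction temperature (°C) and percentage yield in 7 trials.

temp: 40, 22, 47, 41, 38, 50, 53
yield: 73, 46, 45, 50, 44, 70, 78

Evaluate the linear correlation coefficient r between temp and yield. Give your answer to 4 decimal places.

n = 7, Σx = 291, Σy = 406, Σx² = 12727, Σy² = 24890, Σxy = 17403
nΣxy − ΣxΣy = 121821 − 118146 = 3675
nΣx² − (Σx)² = 89089 − 84681 = 4408; nΣy² − (Σy)² = 174230 − 164836 = 9394
r = 3675 / √(4408 × 9394) = 3675 / 6434.9632 ≈ 0.5711

0.5711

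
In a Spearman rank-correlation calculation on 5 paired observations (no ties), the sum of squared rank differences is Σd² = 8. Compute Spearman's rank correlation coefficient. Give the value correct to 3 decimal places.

0.600

ρ = 1 − 6Σd² / [n(n²−1)] = 1 − 6×8 / (5×24)
  = 1 − 48/120 = 1 − 0.4000 ≈ 0.600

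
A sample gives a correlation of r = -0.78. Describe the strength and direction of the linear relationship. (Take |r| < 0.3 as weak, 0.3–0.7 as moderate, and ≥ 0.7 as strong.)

strong negative

r = -0.78 < 0 so the relationship is negative.
|r| = 0.78, which falls in the strong range.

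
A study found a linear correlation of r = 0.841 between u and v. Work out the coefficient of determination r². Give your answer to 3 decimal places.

r² = (0.841)² = 0.707

0.707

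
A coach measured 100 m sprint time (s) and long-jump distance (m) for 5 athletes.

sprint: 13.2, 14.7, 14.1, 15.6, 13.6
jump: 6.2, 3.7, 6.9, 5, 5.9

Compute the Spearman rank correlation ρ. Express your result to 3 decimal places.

-0.600

Rank sprint: 1, 4, 3, 5, 2
Rank jump: 4, 1, 5, 2, 3
d = rank(sprint) − rank(jump): -3, 3, -2, 3, -1; Σd² = 32
ρ = 1 − 6Σd² / [n(n²−1)] = 1 − 6×32 / (5×24) = 1 − 192/120 ≈ -0.600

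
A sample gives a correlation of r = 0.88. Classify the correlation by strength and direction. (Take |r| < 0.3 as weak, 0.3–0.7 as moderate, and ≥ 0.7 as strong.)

r = 0.88 > 0 so the relationship is positive.
|r| = 0.88, which falls in the strong range.

strong positive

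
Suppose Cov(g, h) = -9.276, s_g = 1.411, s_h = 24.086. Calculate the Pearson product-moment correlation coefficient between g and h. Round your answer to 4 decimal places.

-0.2729

r = Cov(g,h) / (s_g · s_h) = -9.276 / (1.411 × 24.086)
  = -9.276 / 33.9853 ≈ -0.2729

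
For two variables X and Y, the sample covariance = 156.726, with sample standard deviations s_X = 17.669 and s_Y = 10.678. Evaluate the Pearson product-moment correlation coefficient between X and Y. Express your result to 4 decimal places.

0.8307

r = Cov(X,Y) / (s_X · s_Y) = 156.726 / (17.669 × 10.678)
  = 156.726 / 188.6696 ≈ 0.8307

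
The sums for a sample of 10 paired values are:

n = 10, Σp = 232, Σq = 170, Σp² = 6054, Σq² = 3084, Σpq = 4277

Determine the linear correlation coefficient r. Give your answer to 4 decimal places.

0.9225

r = (nΣpq − ΣpΣq) / √[(nΣp² − (Σp)²)(nΣq² − (Σq)²)]
Numerator: 10×4277 − 232×170 = 3330
Denominator: √[(60540 − 53824)(30840 − 28900)] = √[6716 × 1940] = 3609.5762
r = 3330 / 3609.5762 ≈ 0.9225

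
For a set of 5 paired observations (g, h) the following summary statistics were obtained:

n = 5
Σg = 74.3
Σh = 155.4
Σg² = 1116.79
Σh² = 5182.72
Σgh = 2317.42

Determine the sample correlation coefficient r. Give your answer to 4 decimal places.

r = (nΣgh − ΣgΣh) / √[(nΣg² − (Σg)²)(nΣh² − (Σh)²)]
Numerator: 5×2317.42 − 74.3×155.4 = 40.88
Denominator: √[(5583.95 − 5520.49)(25913.6 − 24149.16)] = √[63.46 × 1764.44] = 334.6212
r = 40.88 / 334.6212 ≈ 0.1222

0.1222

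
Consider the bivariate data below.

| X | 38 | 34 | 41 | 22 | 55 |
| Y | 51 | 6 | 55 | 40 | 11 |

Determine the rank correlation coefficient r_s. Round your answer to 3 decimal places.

Rank X: 3, 2, 4, 1, 5
Rank Y: 4, 1, 5, 3, 2
d = rank(X) − rank(Y): -1, 1, -1, -2, 3; Σd² = 16
ρ = 1 − 6Σd² / [n(n²−1)] = 1 − 6×16 / (5×24) = 1 − 96/120 ≈ 0.200

0.200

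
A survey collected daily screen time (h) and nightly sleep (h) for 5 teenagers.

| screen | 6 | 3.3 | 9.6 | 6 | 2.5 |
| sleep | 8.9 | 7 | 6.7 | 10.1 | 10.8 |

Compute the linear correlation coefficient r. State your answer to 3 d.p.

n = 5, Σx = 27.4, Σy = 43.5, Σx² = 181.3, Σy² = 391.75, Σxy = 228.42
nΣxy − ΣxΣy = 1142.1 − 1191.9 = -49.8
nΣx² − (Σx)² = 906.5 − 750.76 = 155.74; nΣy² − (Σy)² = 1958.75 − 1892.25 = 66.5
r = -49.8 / √(155.74 × 66.5) = -49.8 / 101.7679 ≈ -0.489

-0.489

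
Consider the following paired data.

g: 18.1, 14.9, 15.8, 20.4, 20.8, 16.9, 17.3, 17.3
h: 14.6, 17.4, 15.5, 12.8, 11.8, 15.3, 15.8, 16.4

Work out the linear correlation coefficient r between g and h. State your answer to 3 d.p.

-0.935

n = 8, Σg = 141.5, Σh = 119.6, Σg² = 2532.25, Σh² = 1811.94, Σgh = 2090.61
nΣgh − ΣgΣh = 16724.88 − 16923.4 = -198.52
nΣg² − (Σg)² = 20258 − 20022.25 = 235.75; nΣh² − (Σh)² = 14495.52 − 14304.16 = 191.36
r = -198.52 / √(235.75 × 191.36) = -198.52 / 212.3985 ≈ -0.935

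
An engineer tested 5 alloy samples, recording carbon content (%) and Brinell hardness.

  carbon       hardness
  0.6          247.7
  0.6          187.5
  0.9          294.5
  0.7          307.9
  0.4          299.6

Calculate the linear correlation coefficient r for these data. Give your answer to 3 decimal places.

n = 5, Σx = 3.2, Σy = 1337.2, Σx² = 2.18, Σy² = 367804.36, Σxy = 861.54
nΣxy − ΣxΣy = 4307.7 − 4279.04 = 28.66
nΣx² − (Σx)² = 10.9 − 10.24 = 0.66; nΣy² − (Σy)² = 1839021.8 − 1788103.84 = 50917.96
r = 28.66 / √(0.66 × 50917.96) = 28.66 / 183.3190 ≈ 0.156

0.156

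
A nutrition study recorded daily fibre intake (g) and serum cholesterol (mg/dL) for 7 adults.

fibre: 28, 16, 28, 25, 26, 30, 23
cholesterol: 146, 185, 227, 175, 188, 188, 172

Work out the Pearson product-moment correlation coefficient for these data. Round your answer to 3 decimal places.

0.081

n = 7, Σx = 176, Σy = 1281, Σx² = 4554, Σy² = 237967, Σxy = 32263
nΣxy − ΣxΣy = 225841 − 225456 = 385
nΣx² − (Σx)² = 31878 − 30976 = 902; nΣy² − (Σy)² = 1665769 − 1640961 = 24808
r = 385 / √(902 × 24808) = 385 / 4730.4139 ≈ 0.081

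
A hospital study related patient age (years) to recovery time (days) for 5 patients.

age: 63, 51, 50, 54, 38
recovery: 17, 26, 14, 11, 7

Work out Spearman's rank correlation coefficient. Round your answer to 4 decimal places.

Rank age: 5, 3, 2, 4, 1
Rank recovery: 4, 5, 3, 2, 1
d = rank(age) − rank(recovery): 1, -2, -1, 2, 0; Σd² = 10
ρ = 1 − 6Σd² / [n(n²−1)] = 1 − 6×10 / (5×24) = 1 − 60/120 ≈ 0.5000

0.5000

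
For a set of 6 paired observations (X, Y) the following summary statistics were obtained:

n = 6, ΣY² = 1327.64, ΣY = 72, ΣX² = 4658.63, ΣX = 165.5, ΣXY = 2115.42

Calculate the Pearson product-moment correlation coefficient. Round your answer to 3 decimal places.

r = (nΣXY − ΣXΣY) / √[(nΣX² − (ΣX)²)(nΣY² − (ΣY)²)]
Numerator: 6×2115.42 − 165.5×72 = 776.52
Denominator: √[(27951.78 − 27390.25)(7965.84 − 5184)] = √[561.53 × 2781.84] = 1249.8346
r = 776.52 / 1249.8346 ≈ 0.621

0.621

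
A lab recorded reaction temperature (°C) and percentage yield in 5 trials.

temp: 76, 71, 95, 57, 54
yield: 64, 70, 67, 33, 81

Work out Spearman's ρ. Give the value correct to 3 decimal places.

-0.300

Rank temp: 4, 3, 5, 2, 1
Rank yield: 2, 4, 3, 1, 5
d = rank(temp) − rank(yield): 2, -1, 2, 1, -4; Σd² = 26
ρ = 1 − 6Σd² / [n(n²−1)] = 1 − 6×26 / (5×24) = 1 − 156/120 ≈ -0.300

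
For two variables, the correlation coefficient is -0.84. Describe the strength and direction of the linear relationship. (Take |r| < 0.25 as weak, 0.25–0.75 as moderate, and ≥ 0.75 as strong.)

strong negative

r = -0.84 < 0 so the relationship is negative.
|r| = 0.84, which falls in the strong range.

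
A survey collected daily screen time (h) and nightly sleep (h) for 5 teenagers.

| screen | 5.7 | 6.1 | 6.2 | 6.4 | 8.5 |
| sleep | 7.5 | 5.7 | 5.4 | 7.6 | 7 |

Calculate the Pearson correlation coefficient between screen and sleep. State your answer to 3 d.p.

n = 5, Σx = 32.9, Σy = 33.2, Σx² = 221.35, Σy² = 224.66, Σxy = 219.14
nΣxy − ΣxΣy = 1095.7 − 1092.28 = 3.42
nΣx² − (Σx)² = 1106.75 − 1082.41 = 24.34; nΣy² − (Σy)² = 1123.3 − 1102.24 = 21.06
r = 3.42 / √(24.34 × 21.06) = 3.42 / 22.6407 ≈ 0.151

0.151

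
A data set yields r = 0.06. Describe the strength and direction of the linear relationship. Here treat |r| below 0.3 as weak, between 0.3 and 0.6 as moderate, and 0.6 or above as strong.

weak positive

r = 0.06 > 0 so the relationship is positive.
|r| = 0.06, which falls in the weak range.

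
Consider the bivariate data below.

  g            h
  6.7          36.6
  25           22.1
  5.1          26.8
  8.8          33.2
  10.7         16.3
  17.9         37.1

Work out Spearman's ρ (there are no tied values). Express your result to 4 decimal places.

Rank g: 2, 6, 1, 3, 4, 5
Rank h: 5, 2, 3, 4, 1, 6
d = rank(g) − rank(h): -3, 4, -2, -1, 3, -1; Σd² = 40
ρ = 1 − 6Σd² / [n(n²−1)] = 1 − 6×40 / (6×35) = 1 − 240/210 ≈ -0.1429

-0.1429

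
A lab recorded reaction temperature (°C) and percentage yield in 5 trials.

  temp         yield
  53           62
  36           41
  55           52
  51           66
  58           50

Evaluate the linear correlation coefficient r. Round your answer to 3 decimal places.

0.514

n = 5, Σx = 253, Σy = 271, Σx² = 13095, Σy² = 15085, Σxy = 13888
nΣxy − ΣxΣy = 69440 − 68563 = 877
nΣx² − (Σx)² = 65475 − 64009 = 1466; nΣy² − (Σy)² = 75425 − 73441 = 1984
r = 877 / √(1466 × 1984) = 877 / 1705.4454 ≈ 0.514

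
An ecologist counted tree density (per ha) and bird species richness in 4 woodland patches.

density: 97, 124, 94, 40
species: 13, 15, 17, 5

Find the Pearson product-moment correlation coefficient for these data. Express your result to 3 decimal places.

n = 4, Σx = 355, Σy = 50, Σx² = 35221, Σy² = 708, Σxy = 4919
nΣxy − ΣxΣy = 19676 − 17750 = 1926
nΣx² − (Σx)² = 140884 − 126025 = 14859; nΣy² − (Σy)² = 2832 − 2500 = 332
r = 1926 / √(14859 × 332) = 1926 / 2221.0781 ≈ 0.867

0.867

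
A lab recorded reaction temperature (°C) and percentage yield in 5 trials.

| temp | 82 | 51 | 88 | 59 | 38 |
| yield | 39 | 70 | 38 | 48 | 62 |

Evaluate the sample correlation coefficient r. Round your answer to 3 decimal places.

n = 5, Σx = 318, Σy = 257, Σx² = 21994, Σy² = 14013, Σxy = 15300
nΣxy − ΣxΣy = 76500 − 81726 = -5226
nΣx² − (Σx)² = 109970 − 101124 = 8846; nΣy² − (Σy)² = 70065 − 66049 = 4016
r = -5226 / √(8846 × 4016) = -5226 / 5960.3302 ≈ -0.877

-0.877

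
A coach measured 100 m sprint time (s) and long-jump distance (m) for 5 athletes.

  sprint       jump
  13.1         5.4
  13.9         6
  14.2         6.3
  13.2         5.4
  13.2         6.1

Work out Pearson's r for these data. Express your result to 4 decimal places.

n = 5, Σx = 67.6, Σy = 29.2, Σx² = 914.94, Σy² = 171.22, Σxy = 395.4
nΣxy − ΣxΣy = 1977 − 1973.92 = 3.08
nΣx² − (Σx)² = 4574.7 − 4569.76 = 4.94; nΣy² − (Σy)² = 856.1 − 852.64 = 3.46
r = 3.08 / √(4.94 × 3.46) = 3.08 / 4.1343 ≈ 0.7450

0.7450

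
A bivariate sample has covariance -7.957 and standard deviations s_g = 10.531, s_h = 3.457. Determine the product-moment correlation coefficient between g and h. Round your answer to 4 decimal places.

r = Cov(g,h) / (s_g · s_h) = -7.957 / (10.531 × 3.457)
  = -7.957 / 36.4057 ≈ -0.2186

-0.2186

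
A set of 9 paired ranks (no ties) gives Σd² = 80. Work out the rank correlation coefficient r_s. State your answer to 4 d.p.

0.3333

ρ = 1 − 6Σd² / [n(n²−1)] = 1 − 6×80 / (9×80)
  = 1 − 480/720 = 1 − 0.66667 ≈ 0.3333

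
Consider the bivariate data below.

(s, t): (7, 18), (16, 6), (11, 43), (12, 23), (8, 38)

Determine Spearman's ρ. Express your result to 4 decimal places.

-0.3000

Rank s: 1, 5, 3, 4, 2
Rank t: 2, 1, 5, 3, 4
d = rank(s) − rank(t): -1, 4, -2, 1, -2; Σd² = 26
ρ = 1 − 6Σd² / [n(n²−1)] = 1 − 6×26 / (5×24) = 1 − 156/120 ≈ -0.3000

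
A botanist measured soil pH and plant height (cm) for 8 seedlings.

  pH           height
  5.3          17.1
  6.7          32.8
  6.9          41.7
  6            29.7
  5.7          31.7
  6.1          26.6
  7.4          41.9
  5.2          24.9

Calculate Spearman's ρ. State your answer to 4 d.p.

0.8810

Rank pH: 2, 6, 7, 4, 3, 5, 8, 1
Rank height: 1, 6, 7, 4, 5, 3, 8, 2
d = rank(pH) − rank(height): 1, 0, 0, 0, -2, 2, 0, -1; Σd² = 10
ρ = 1 − 6Σd² / [n(n²−1)] = 1 − 6×10 / (8×63) = 1 − 60/504 ≈ 0.8810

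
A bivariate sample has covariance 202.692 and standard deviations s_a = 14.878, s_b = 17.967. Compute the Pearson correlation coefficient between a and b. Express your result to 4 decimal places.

r = Cov(a,b) / (s_a · s_b) = 202.692 / (14.878 × 17.967)
  = 202.692 / 267.3130 ≈ 0.7583

0.7583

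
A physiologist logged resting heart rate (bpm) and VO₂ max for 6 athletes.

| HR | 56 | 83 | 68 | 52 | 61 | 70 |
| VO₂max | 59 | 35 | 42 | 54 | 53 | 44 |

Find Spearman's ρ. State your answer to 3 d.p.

Rank HR: 2, 6, 4, 1, 3, 5
Rank VO₂max: 6, 1, 2, 5, 4, 3
d = rank(HR) − rank(VO₂max): -4, 5, 2, -4, -1, 2; Σd² = 66
ρ = 1 − 6Σd² / [n(n²−1)] = 1 − 6×66 / (6×35) = 1 − 396/210 ≈ -0.886

-0.886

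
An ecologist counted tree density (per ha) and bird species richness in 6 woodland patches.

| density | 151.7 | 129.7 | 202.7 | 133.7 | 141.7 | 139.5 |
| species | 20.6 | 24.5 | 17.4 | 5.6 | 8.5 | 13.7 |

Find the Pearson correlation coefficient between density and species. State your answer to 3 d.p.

n = 6, Σx = 899, Σy = 90.3, Σx² = 138337.1, Σy² = 1618.67, Σxy = 13693.97
nΣxy − ΣxΣy = 82163.82 − 81179.7 = 984.12
nΣx² − (Σx)² = 830022.6 − 808201 = 21821.6; nΣy² − (Σy)² = 9712.02 − 8154.09 = 1557.93
r = 984.12 / √(21821.6 × 1557.93) = 984.12 / 5830.6539 ≈ 0.169

0.169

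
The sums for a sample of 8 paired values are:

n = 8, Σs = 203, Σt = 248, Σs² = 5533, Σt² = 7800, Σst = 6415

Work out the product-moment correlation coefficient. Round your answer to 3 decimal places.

r = (nΣst − ΣsΣt) / √[(nΣs² − (Σs)²)(nΣt² − (Σt)²)]
Numerator: 8×6415 − 203×248 = 976
Denominator: √[(44264 − 41209)(62400 − 61504)] = √[3055 × 896] = 1654.4727
r = 976 / 1654.4727 ≈ 0.590

0.590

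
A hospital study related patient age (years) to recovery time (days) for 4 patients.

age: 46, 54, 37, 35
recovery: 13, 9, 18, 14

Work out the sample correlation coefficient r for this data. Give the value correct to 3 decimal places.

n = 4, Σx = 172, Σy = 54, Σx² = 7626, Σy² = 770, Σxy = 2240
nΣxy − ΣxΣy = 8960 − 9288 = -328
nΣx² − (Σx)² = 30504 − 29584 = 920; nΣy² − (Σy)² = 3080 − 2916 = 164
r = -328 / √(920 × 164) = -328 / 388.4327 ≈ -0.844

-0.844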